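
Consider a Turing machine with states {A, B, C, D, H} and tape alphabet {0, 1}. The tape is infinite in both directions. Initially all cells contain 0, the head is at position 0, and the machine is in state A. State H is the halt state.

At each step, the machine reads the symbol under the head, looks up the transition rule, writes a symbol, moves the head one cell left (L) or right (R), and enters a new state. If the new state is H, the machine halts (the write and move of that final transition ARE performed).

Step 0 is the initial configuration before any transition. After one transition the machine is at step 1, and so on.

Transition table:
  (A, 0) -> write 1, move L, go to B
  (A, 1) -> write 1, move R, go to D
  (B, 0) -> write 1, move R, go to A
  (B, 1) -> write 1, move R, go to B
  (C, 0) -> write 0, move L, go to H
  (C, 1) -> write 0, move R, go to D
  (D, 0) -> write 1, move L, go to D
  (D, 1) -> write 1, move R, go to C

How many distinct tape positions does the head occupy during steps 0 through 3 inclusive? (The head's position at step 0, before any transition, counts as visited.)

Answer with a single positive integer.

Answer: 3

Derivation:
Step 1: in state A at pos 0, read 0 -> (A,0)->write 1,move L,goto B. Now: state=B, head=-1, tape[-2..1]=0010 (head:  ^)
Step 2: in state B at pos -1, read 0 -> (B,0)->write 1,move R,goto A. Now: state=A, head=0, tape[-2..1]=0110 (head:   ^)
Step 3: in state A at pos 0, read 1 -> (A,1)->write 1,move R,goto D. Now: state=D, head=1, tape[-2..2]=01100 (head:    ^)
Head positions at steps 0..3: starting at 0, distinct positions visited = {-1, 0, 1} -> 3 position(s)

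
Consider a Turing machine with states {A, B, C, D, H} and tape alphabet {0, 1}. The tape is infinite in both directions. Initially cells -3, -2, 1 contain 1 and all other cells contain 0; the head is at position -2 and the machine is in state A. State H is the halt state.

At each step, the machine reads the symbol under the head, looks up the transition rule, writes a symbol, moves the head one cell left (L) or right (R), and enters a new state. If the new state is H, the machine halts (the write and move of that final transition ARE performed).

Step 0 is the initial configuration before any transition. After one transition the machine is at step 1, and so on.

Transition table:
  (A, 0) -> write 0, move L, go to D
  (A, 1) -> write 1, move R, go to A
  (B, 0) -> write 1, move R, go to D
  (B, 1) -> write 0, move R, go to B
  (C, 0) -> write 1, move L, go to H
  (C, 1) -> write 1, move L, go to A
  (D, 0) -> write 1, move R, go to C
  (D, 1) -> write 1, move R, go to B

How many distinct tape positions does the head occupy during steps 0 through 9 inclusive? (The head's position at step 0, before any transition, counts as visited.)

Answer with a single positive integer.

Answer: 5

Derivation:
Step 1: in state A at pos -2, read 1 -> (A,1)->write 1,move R,goto A. Now: state=A, head=-1, tape[-4..2]=0110010 (head:    ^)
Step 2: in state A at pos -1, read 0 -> (A,0)->write 0,move L,goto D. Now: state=D, head=-2, tape[-4..2]=0110010 (head:   ^)
Step 3: in state D at pos -2, read 1 -> (D,1)->write 1,move R,goto B. Now: state=B, head=-1, tape[-4..2]=0110010 (head:    ^)
Step 4: in state B at pos -1, read 0 -> (B,0)->write 1,move R,goto D. Now: state=D, head=0, tape[-4..2]=0111010 (head:     ^)
Step 5: in state D at pos 0, read 0 -> (D,0)->write 1,move R,goto C. Now: state=C, head=1, tape[-4..2]=0111110 (head:      ^)
Step 6: in state C at pos 1, read 1 -> (C,1)->write 1,move L,goto A. Now: state=A, head=0, tape[-4..2]=0111110 (head:     ^)
Step 7: in state A at pos 0, read 1 -> (A,1)->write 1,move R,goto A. Now: state=A, head=1, tape[-4..2]=0111110 (head:      ^)
Step 8: in state A at pos 1, read 1 -> (A,1)->write 1,move R,goto A. Now: state=A, head=2, tape[-4..3]=01111100 (head:       ^)
Step 9: in state A at pos 2, read 0 -> (A,0)->write 0,move L,goto D. Now: state=D, head=1, tape[-4..3]=01111100 (head:      ^)
Head positions at steps 0..9: starting at -2, distinct positions visited = {-2, -1, 0, 1, 2} -> 5 position(s)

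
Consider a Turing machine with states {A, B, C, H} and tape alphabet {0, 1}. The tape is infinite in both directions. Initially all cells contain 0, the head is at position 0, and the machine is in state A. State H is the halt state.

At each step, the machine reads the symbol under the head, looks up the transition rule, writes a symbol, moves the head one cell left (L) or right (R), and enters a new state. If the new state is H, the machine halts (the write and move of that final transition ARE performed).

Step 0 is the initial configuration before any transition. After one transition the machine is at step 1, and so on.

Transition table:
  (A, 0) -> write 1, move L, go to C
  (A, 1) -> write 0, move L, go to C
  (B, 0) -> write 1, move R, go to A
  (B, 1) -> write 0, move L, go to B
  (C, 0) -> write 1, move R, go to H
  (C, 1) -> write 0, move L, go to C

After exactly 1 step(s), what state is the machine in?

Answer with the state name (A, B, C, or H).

Answer: C

Derivation:
Step 1: in state A at pos 0, read 0 -> (A,0)->write 1,move L,goto C. Now: state=C, head=-1, tape[-2..1]=0010 (head:  ^)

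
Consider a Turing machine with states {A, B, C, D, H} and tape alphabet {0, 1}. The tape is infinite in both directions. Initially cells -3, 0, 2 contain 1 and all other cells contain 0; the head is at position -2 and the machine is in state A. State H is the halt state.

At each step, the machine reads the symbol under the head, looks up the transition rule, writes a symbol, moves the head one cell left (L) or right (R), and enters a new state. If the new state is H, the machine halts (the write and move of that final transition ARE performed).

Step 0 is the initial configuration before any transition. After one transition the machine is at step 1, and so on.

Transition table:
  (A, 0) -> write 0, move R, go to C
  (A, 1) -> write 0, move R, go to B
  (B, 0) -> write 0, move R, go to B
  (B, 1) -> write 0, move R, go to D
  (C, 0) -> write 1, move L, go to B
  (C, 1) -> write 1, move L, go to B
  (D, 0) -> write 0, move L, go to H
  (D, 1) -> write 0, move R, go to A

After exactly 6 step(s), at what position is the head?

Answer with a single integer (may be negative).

Answer: 2

Derivation:
Step 1: in state A at pos -2, read 0 -> (A,0)->write 0,move R,goto C. Now: state=C, head=-1, tape[-4..3]=01001010 (head:    ^)
Step 2: in state C at pos -1, read 0 -> (C,0)->write 1,move L,goto B. Now: state=B, head=-2, tape[-4..3]=01011010 (head:   ^)
Step 3: in state B at pos -2, read 0 -> (B,0)->write 0,move R,goto B. Now: state=B, head=-1, tape[-4..3]=01011010 (head:    ^)
Step 4: in state B at pos -1, read 1 -> (B,1)->write 0,move R,goto D. Now: state=D, head=0, tape[-4..3]=01001010 (head:     ^)
Step 5: in state D at pos 0, read 1 -> (D,1)->write 0,move R,goto A. Now: state=A, head=1, tape[-4..3]=01000010 (head:      ^)
Step 6: in state A at pos 1, read 0 -> (A,0)->write 0,move R,goto C. Now: state=C, head=2, tape[-4..3]=01000010 (head:       ^)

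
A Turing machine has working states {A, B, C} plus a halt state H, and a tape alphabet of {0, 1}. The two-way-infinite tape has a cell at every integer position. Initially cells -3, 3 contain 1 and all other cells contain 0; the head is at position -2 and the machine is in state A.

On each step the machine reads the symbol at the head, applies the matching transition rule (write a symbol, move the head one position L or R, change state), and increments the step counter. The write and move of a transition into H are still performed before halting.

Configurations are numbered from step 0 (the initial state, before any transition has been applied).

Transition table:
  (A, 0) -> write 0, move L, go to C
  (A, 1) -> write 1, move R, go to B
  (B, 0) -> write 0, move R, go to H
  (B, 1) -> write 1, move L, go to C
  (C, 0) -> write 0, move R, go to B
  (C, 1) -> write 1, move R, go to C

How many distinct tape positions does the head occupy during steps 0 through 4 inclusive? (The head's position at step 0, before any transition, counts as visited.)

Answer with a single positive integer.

Step 1: in state A at pos -2, read 0 -> (A,0)->write 0,move L,goto C. Now: state=C, head=-3, tape[-4..4]=010000010 (head:  ^)
Step 2: in state C at pos -3, read 1 -> (C,1)->write 1,move R,goto C. Now: state=C, head=-2, tape[-4..4]=010000010 (head:   ^)
Step 3: in state C at pos -2, read 0 -> (C,0)->write 0,move R,goto B. Now: state=B, head=-1, tape[-4..4]=010000010 (head:    ^)
Step 4: in state B at pos -1, read 0 -> (B,0)->write 0,move R,goto H. Now: state=H, head=0, tape[-4..4]=010000010 (head:     ^)
Head positions at steps 0..4: starting at -2, distinct positions visited = {-3, -2, -1, 0} -> 4 position(s)

Answer: 4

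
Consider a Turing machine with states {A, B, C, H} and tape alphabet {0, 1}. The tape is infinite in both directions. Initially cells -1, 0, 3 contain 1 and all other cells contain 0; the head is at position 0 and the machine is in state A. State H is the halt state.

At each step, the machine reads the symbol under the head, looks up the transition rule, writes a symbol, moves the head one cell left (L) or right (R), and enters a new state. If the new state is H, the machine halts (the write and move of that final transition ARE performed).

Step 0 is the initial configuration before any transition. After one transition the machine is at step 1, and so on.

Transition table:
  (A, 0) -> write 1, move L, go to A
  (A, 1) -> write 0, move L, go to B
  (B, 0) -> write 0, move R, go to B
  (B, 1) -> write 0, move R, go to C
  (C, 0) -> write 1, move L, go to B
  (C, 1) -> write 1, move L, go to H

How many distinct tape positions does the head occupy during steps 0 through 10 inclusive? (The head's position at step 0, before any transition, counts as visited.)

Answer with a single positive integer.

Answer: 4

Derivation:
Step 1: in state A at pos 0, read 1 -> (A,1)->write 0,move L,goto B. Now: state=B, head=-1, tape[-2..4]=0100010 (head:  ^)
Step 2: in state B at pos -1, read 1 -> (B,1)->write 0,move R,goto C. Now: state=C, head=0, tape[-2..4]=0000010 (head:   ^)
Step 3: in state C at pos 0, read 0 -> (C,0)->write 1,move L,goto B. Now: state=B, head=-1, tape[-2..4]=0010010 (head:  ^)
Step 4: in state B at pos -1, read 0 -> (B,0)->write 0,move R,goto B. Now: state=B, head=0, tape[-2..4]=0010010 (head:   ^)
Step 5: in state B at pos 0, read 1 -> (B,1)->write 0,move R,goto C. Now: state=C, head=1, tape[-2..4]=0000010 (head:    ^)
Step 6: in state C at pos 1, read 0 -> (C,0)->write 1,move L,goto B. Now: state=B, head=0, tape[-2..4]=0001010 (head:   ^)
Step 7: in state B at pos 0, read 0 -> (B,0)->write 0,move R,goto B. Now: state=B, head=1, tape[-2..4]=0001010 (head:    ^)
Step 8: in state B at pos 1, read 1 -> (B,1)->write 0,move R,goto C. Now: state=C, head=2, tape[-2..4]=0000010 (head:     ^)
Step 9: in state C at pos 2, read 0 -> (C,0)->write 1,move L,goto B. Now: state=B, head=1, tape[-2..4]=0000110 (head:    ^)
Step 10: in state B at pos 1, read 0 -> (B,0)->write 0,move R,goto B. Now: state=B, head=2, tape[-2..4]=0000110 (head:     ^)
Head positions at steps 0..10: starting at 0, distinct positions visited = {-1, 0, 1, 2} -> 4 position(s)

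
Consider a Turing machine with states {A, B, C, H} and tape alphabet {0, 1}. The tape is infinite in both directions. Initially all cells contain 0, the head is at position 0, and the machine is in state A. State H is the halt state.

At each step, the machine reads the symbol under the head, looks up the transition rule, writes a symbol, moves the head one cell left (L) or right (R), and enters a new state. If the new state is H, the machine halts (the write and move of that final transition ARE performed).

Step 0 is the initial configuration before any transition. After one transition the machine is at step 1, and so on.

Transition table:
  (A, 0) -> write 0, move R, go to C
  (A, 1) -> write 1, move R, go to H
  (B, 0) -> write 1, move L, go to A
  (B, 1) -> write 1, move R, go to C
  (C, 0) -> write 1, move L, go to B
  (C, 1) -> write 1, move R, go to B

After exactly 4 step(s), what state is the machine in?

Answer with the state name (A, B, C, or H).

Answer: C

Derivation:
Step 1: in state A at pos 0, read 0 -> (A,0)->write 0,move R,goto C. Now: state=C, head=1, tape[-1..2]=0000 (head:   ^)
Step 2: in state C at pos 1, read 0 -> (C,0)->write 1,move L,goto B. Now: state=B, head=0, tape[-1..2]=0010 (head:  ^)
Step 3: in state B at pos 0, read 0 -> (B,0)->write 1,move L,goto A. Now: state=A, head=-1, tape[-2..2]=00110 (head:  ^)
Step 4: in state A at pos -1, read 0 -> (A,0)->write 0,move R,goto C. Now: state=C, head=0, tape[-2..2]=00110 (head:   ^)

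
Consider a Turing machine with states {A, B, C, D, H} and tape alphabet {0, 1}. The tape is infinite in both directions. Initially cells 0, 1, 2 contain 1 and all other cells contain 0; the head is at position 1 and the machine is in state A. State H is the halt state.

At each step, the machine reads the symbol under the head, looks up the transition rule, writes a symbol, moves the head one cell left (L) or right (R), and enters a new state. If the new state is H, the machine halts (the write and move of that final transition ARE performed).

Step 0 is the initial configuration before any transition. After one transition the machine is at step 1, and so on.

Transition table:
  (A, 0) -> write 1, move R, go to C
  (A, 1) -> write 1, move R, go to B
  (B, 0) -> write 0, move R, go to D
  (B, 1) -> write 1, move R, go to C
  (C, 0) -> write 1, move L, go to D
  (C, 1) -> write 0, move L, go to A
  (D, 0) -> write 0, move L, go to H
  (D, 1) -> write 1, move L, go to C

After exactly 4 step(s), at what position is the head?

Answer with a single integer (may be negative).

Answer: 1

Derivation:
Step 1: in state A at pos 1, read 1 -> (A,1)->write 1,move R,goto B. Now: state=B, head=2, tape[-1..3]=01110 (head:    ^)
Step 2: in state B at pos 2, read 1 -> (B,1)->write 1,move R,goto C. Now: state=C, head=3, tape[-1..4]=011100 (head:     ^)
Step 3: in state C at pos 3, read 0 -> (C,0)->write 1,move L,goto D. Now: state=D, head=2, tape[-1..4]=011110 (head:    ^)
Step 4: in state D at pos 2, read 1 -> (D,1)->write 1,move L,goto C. Now: state=C, head=1, tape[-1..4]=011110 (head:   ^)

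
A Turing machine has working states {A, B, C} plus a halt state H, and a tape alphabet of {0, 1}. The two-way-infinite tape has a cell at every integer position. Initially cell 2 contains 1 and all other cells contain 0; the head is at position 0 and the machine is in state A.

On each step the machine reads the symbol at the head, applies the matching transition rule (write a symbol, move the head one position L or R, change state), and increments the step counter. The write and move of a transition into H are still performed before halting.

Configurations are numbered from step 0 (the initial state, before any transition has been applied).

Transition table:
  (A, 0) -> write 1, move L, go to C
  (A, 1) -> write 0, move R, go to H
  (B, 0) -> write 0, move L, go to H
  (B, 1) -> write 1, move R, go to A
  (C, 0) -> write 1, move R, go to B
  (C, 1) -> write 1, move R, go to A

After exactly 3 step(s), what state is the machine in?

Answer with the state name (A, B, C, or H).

Answer: A

Derivation:
Step 1: in state A at pos 0, read 0 -> (A,0)->write 1,move L,goto C. Now: state=C, head=-1, tape[-2..3]=001010 (head:  ^)
Step 2: in state C at pos -1, read 0 -> (C,0)->write 1,move R,goto B. Now: state=B, head=0, tape[-2..3]=011010 (head:   ^)
Step 3: in state B at pos 0, read 1 -> (B,1)->write 1,move R,goto A. Now: state=A, head=1, tape[-2..3]=011010 (head:    ^)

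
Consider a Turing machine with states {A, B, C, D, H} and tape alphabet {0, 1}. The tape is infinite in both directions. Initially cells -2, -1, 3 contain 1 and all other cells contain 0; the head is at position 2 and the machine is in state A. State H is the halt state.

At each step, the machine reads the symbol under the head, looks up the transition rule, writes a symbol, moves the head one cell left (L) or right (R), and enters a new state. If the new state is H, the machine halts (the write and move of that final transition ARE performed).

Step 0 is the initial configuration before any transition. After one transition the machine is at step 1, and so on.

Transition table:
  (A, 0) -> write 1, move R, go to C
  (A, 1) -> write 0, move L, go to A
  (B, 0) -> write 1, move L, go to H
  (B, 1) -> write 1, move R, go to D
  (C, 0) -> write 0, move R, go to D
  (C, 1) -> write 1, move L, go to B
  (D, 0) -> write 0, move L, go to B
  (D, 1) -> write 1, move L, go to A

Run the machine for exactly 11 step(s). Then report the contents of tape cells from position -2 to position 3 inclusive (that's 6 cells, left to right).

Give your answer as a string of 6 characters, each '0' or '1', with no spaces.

Step 1: in state A at pos 2, read 0 -> (A,0)->write 1,move R,goto C. Now: state=C, head=3, tape[-3..4]=01100110 (head:       ^)
Step 2: in state C at pos 3, read 1 -> (C,1)->write 1,move L,goto B. Now: state=B, head=2, tape[-3..4]=01100110 (head:      ^)
Step 3: in state B at pos 2, read 1 -> (B,1)->write 1,move R,goto D. Now: state=D, head=3, tape[-3..4]=01100110 (head:       ^)
Step 4: in state D at pos 3, read 1 -> (D,1)->write 1,move L,goto A. Now: state=A, head=2, tape[-3..4]=01100110 (head:      ^)
Step 5: in state A at pos 2, read 1 -> (A,1)->write 0,move L,goto A. Now: state=A, head=1, tape[-3..4]=01100010 (head:     ^)
Step 6: in state A at pos 1, read 0 -> (A,0)->write 1,move R,goto C. Now: state=C, head=2, tape[-3..4]=01101010 (head:      ^)
Step 7: in state C at pos 2, read 0 -> (C,0)->write 0,move R,goto D. Now: state=D, head=3, tape[-3..4]=01101010 (head:       ^)
Step 8: in state D at pos 3, read 1 -> (D,1)->write 1,move L,goto A. Now: state=A, head=2, tape[-3..4]=01101010 (head:      ^)
Step 9: in state A at pos 2, read 0 -> (A,0)->write 1,move R,goto C. Now: state=C, head=3, tape[-3..4]=01101110 (head:       ^)
Step 10: in state C at pos 3, read 1 -> (C,1)->write 1,move L,goto B. Now: state=B, head=2, tape[-3..4]=01101110 (head:      ^)
Step 11: in state B at pos 2, read 1 -> (B,1)->write 1,move R,goto D. Now: state=D, head=3, tape[-3..4]=01101110 (head:       ^)

Answer: 110111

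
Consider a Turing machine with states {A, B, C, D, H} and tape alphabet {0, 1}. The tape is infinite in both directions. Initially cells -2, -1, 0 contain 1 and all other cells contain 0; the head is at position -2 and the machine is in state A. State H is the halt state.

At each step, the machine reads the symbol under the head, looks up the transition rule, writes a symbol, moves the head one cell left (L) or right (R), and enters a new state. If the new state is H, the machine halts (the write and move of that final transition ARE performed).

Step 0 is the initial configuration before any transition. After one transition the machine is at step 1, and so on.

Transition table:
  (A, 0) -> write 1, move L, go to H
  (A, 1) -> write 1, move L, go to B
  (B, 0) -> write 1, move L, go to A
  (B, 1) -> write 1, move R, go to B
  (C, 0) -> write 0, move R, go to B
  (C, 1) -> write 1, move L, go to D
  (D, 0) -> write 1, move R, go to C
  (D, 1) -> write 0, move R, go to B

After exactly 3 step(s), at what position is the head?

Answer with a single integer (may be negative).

Step 1: in state A at pos -2, read 1 -> (A,1)->write 1,move L,goto B. Now: state=B, head=-3, tape[-4..1]=001110 (head:  ^)
Step 2: in state B at pos -3, read 0 -> (B,0)->write 1,move L,goto A. Now: state=A, head=-4, tape[-5..1]=0011110 (head:  ^)
Step 3: in state A at pos -4, read 0 -> (A,0)->write 1,move L,goto H. Now: state=H, head=-5, tape[-6..1]=00111110 (head:  ^)

Answer: -5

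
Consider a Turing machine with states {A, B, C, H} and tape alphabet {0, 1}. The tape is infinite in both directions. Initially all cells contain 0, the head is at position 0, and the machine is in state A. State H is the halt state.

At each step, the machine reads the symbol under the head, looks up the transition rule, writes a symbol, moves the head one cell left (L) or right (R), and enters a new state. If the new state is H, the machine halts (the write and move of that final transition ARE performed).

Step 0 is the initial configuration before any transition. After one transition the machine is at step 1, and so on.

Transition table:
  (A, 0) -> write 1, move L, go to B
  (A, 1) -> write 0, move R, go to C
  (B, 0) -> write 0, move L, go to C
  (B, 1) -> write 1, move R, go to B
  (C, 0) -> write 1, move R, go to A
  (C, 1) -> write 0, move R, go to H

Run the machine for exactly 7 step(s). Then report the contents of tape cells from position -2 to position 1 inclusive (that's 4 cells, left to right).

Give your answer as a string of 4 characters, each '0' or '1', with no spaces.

Step 1: in state A at pos 0, read 0 -> (A,0)->write 1,move L,goto B. Now: state=B, head=-1, tape[-2..1]=0010 (head:  ^)
Step 2: in state B at pos -1, read 0 -> (B,0)->write 0,move L,goto C. Now: state=C, head=-2, tape[-3..1]=00010 (head:  ^)
Step 3: in state C at pos -2, read 0 -> (C,0)->write 1,move R,goto A. Now: state=A, head=-1, tape[-3..1]=01010 (head:   ^)
Step 4: in state A at pos -1, read 0 -> (A,0)->write 1,move L,goto B. Now: state=B, head=-2, tape[-3..1]=01110 (head:  ^)
Step 5: in state B at pos -2, read 1 -> (B,1)->write 1,move R,goto B. Now: state=B, head=-1, tape[-3..1]=01110 (head:   ^)
Step 6: in state B at pos -1, read 1 -> (B,1)->write 1,move R,goto B. Now: state=B, head=0, tape[-3..1]=01110 (head:    ^)
Step 7: in state B at pos 0, read 1 -> (B,1)->write 1,move R,goto B. Now: state=B, head=1, tape[-3..2]=011100 (head:     ^)

Answer: 1110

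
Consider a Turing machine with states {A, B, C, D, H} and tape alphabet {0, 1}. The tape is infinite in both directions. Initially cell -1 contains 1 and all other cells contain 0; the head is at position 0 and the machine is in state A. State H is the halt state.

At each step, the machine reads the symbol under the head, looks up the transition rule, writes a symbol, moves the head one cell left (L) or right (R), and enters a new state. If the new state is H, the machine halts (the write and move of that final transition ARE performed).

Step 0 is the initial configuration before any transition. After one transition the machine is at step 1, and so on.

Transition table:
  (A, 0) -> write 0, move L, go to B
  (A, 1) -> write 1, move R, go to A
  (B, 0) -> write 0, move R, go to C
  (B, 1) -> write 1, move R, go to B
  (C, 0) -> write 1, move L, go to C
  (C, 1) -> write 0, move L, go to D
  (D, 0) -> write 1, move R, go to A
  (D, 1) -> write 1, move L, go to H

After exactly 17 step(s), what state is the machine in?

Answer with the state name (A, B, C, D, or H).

Answer: A

Derivation:
Step 1: in state A at pos 0, read 0 -> (A,0)->write 0,move L,goto B. Now: state=B, head=-1, tape[-2..1]=0100 (head:  ^)
Step 2: in state B at pos -1, read 1 -> (B,1)->write 1,move R,goto B. Now: state=B, head=0, tape[-2..1]=0100 (head:   ^)
Step 3: in state B at pos 0, read 0 -> (B,0)->write 0,move R,goto C. Now: state=C, head=1, tape[-2..2]=01000 (head:    ^)
Step 4: in state C at pos 1, read 0 -> (C,0)->write 1,move L,goto C. Now: state=C, head=0, tape[-2..2]=01010 (head:   ^)
Step 5: in state C at pos 0, read 0 -> (C,0)->write 1,move L,goto C. Now: state=C, head=-1, tape[-2..2]=01110 (head:  ^)
Step 6: in state C at pos -1, read 1 -> (C,1)->write 0,move L,goto D. Now: state=D, head=-2, tape[-3..2]=000110 (head:  ^)
Step 7: in state D at pos -2, read 0 -> (D,0)->write 1,move R,goto A. Now: state=A, head=-1, tape[-3..2]=010110 (head:   ^)
Step 8: in state A at pos -1, read 0 -> (A,0)->write 0,move L,goto B. Now: state=B, head=-2, tape[-3..2]=010110 (head:  ^)
Step 9: in state B at pos -2, read 1 -> (B,1)->write 1,move R,goto B. Now: state=B, head=-1, tape[-3..2]=010110 (head:   ^)
Step 10: in state B at pos -1, read 0 -> (B,0)->write 0,move R,goto C. Now: state=C, head=0, tape[-3..2]=010110 (head:    ^)
Step 11: in state C at pos 0, read 1 -> (C,1)->write 0,move L,goto D. Now: state=D, head=-1, tape[-3..2]=010010 (head:   ^)
Step 12: in state D at pos -1, read 0 -> (D,0)->write 1,move R,goto A. Now: state=A, head=0, tape[-3..2]=011010 (head:    ^)
Step 13: in state A at pos 0, read 0 -> (A,0)->write 0,move L,goto B. Now: state=B, head=-1, tape[-3..2]=011010 (head:   ^)
Step 14: in state B at pos -1, read 1 -> (B,1)->write 1,move R,goto B. Now: state=B, head=0, tape[-3..2]=011010 (head:    ^)
Step 15: in state B at pos 0, read 0 -> (B,0)->write 0,move R,goto C. Now: state=C, head=1, tape[-3..2]=011010 (head:     ^)
Step 16: in state C at pos 1, read 1 -> (C,1)->write 0,move L,goto D. Now: state=D, head=0, tape[-3..2]=011000 (head:    ^)
Step 17: in state D at pos 0, read 0 -> (D,0)->write 1,move R,goto A. Now: state=A, head=1, tape[-3..2]=011100 (head:     ^)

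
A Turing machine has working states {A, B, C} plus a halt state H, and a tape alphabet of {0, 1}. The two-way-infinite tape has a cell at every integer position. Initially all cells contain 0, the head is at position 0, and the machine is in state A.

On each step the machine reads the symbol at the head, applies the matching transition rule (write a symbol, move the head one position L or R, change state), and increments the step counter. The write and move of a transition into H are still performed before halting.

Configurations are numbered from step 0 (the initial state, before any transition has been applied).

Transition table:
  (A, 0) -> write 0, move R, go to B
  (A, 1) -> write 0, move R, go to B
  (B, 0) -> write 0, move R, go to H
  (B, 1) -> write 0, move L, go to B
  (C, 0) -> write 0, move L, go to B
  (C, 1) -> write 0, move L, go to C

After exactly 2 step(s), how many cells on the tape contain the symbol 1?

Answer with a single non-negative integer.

Step 1: in state A at pos 0, read 0 -> (A,0)->write 0,move R,goto B. Now: state=B, head=1, tape[-1..2]=0000 (head:   ^)
Step 2: in state B at pos 1, read 0 -> (B,0)->write 0,move R,goto H. Now: state=H, head=2, tape[-1..3]=00000 (head:    ^)
No cell contains 1 after step 2 -> 0 cell(s)

Answer: 0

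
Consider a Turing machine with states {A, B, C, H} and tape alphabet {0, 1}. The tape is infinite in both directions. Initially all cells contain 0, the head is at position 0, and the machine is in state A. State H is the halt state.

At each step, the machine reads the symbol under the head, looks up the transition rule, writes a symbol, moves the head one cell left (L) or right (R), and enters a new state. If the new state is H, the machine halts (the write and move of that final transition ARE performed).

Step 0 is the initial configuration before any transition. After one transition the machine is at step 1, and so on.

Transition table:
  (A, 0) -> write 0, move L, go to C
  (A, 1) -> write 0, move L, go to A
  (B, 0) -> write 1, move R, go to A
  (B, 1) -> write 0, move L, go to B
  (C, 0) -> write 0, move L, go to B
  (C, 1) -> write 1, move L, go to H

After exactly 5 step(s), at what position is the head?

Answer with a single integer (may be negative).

Step 1: in state A at pos 0, read 0 -> (A,0)->write 0,move L,goto C. Now: state=C, head=-1, tape[-2..1]=0000 (head:  ^)
Step 2: in state C at pos -1, read 0 -> (C,0)->write 0,move L,goto B. Now: state=B, head=-2, tape[-3..1]=00000 (head:  ^)
Step 3: in state B at pos -2, read 0 -> (B,0)->write 1,move R,goto A. Now: state=A, head=-1, tape[-3..1]=01000 (head:   ^)
Step 4: in state A at pos -1, read 0 -> (A,0)->write 0,move L,goto C. Now: state=C, head=-2, tape[-3..1]=01000 (head:  ^)
Step 5: in state C at pos -2, read 1 -> (C,1)->write 1,move L,goto H. Now: state=H, head=-3, tape[-4..1]=001000 (head:  ^)

Answer: -3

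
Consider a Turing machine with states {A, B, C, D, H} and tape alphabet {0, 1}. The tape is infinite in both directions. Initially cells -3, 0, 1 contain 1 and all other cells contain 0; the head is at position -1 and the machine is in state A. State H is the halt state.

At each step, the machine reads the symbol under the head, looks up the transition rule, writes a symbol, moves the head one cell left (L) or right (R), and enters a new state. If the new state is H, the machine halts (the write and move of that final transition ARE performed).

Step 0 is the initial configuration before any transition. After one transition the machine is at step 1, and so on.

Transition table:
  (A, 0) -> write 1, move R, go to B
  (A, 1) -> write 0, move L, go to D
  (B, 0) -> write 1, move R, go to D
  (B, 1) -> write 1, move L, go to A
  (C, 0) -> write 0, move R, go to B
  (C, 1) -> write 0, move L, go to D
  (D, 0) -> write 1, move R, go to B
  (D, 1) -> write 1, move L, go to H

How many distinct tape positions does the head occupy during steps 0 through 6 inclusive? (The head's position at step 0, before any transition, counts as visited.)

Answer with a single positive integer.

Step 1: in state A at pos -1, read 0 -> (A,0)->write 1,move R,goto B. Now: state=B, head=0, tape[-4..2]=0101110 (head:     ^)
Step 2: in state B at pos 0, read 1 -> (B,1)->write 1,move L,goto A. Now: state=A, head=-1, tape[-4..2]=0101110 (head:    ^)
Step 3: in state A at pos -1, read 1 -> (A,1)->write 0,move L,goto D. Now: state=D, head=-2, tape[-4..2]=0100110 (head:   ^)
Step 4: in state D at pos -2, read 0 -> (D,0)->write 1,move R,goto B. Now: state=B, head=-1, tape[-4..2]=0110110 (head:    ^)
Step 5: in state B at pos -1, read 0 -> (B,0)->write 1,move R,goto D. Now: state=D, head=0, tape[-4..2]=0111110 (head:     ^)
Step 6: in state D at pos 0, read 1 -> (D,1)->write 1,move L,goto H. Now: state=H, head=-1, tape[-4..2]=0111110 (head:    ^)
Head positions at steps 0..6: starting at -1, distinct positions visited = {-2, -1, 0} -> 3 position(s)

Answer: 3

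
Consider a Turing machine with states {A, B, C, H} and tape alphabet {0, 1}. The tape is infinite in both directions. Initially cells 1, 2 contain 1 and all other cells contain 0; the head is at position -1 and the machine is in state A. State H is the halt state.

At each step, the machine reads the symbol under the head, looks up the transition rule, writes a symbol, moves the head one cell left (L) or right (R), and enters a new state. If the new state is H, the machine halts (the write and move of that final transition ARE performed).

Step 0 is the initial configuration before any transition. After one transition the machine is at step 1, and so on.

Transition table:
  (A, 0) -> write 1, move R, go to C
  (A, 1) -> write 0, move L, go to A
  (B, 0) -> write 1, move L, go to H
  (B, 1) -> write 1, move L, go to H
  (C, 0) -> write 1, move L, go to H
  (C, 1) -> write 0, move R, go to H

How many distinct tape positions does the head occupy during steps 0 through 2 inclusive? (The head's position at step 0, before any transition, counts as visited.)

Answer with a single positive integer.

Answer: 2

Derivation:
Step 1: in state A at pos -1, read 0 -> (A,0)->write 1,move R,goto C. Now: state=C, head=0, tape[-2..3]=010110 (head:   ^)
Step 2: in state C at pos 0, read 0 -> (C,0)->write 1,move L,goto H. Now: state=H, head=-1, tape[-2..3]=011110 (head:  ^)
Head positions at steps 0..2: starting at -1, distinct positions visited = {-1, 0} -> 2 position(s)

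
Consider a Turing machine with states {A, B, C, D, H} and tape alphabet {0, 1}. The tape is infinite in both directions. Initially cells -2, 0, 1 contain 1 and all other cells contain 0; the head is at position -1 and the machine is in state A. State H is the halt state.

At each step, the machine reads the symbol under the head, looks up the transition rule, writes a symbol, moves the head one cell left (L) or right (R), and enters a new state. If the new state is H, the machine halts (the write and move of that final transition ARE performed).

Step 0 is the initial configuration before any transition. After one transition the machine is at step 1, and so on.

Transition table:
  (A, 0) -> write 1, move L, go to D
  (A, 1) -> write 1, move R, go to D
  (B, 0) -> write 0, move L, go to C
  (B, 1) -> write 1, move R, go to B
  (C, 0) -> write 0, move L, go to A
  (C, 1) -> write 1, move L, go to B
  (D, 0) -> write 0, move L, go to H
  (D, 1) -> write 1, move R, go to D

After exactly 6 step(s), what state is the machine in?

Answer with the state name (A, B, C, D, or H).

Step 1: in state A at pos -1, read 0 -> (A,0)->write 1,move L,goto D. Now: state=D, head=-2, tape[-3..2]=011110 (head:  ^)
Step 2: in state D at pos -2, read 1 -> (D,1)->write 1,move R,goto D. Now: state=D, head=-1, tape[-3..2]=011110 (head:   ^)
Step 3: in state D at pos -1, read 1 -> (D,1)->write 1,move R,goto D. Now: state=D, head=0, tape[-3..2]=011110 (head:    ^)
Step 4: in state D at pos 0, read 1 -> (D,1)->write 1,move R,goto D. Now: state=D, head=1, tape[-3..2]=011110 (head:     ^)
Step 5: in state D at pos 1, read 1 -> (D,1)->write 1,move R,goto D. Now: state=D, head=2, tape[-3..3]=0111100 (head:      ^)
Step 6: in state D at pos 2, read 0 -> (D,0)->write 0,move L,goto H. Now: state=H, head=1, tape[-3..3]=0111100 (head:     ^)

Answer: H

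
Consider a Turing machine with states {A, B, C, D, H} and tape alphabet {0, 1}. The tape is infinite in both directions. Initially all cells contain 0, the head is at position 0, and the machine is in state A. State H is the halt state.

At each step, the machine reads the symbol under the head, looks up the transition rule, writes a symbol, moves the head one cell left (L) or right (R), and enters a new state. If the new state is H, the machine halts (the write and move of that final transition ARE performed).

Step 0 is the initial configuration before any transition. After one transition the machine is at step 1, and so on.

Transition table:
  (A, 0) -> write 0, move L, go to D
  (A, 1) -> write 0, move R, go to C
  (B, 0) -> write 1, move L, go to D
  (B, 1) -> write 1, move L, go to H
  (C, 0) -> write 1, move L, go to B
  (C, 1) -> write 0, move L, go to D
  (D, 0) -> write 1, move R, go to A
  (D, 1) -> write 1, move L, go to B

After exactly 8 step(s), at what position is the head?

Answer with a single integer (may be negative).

Answer: -2

Derivation:
Step 1: in state A at pos 0, read 0 -> (A,0)->write 0,move L,goto D. Now: state=D, head=-1, tape[-2..1]=0000 (head:  ^)
Step 2: in state D at pos -1, read 0 -> (D,0)->write 1,move R,goto A. Now: state=A, head=0, tape[-2..1]=0100 (head:   ^)
Step 3: in state A at pos 0, read 0 -> (A,0)->write 0,move L,goto D. Now: state=D, head=-1, tape[-2..1]=0100 (head:  ^)
Step 4: in state D at pos -1, read 1 -> (D,1)->write 1,move L,goto B. Now: state=B, head=-2, tape[-3..1]=00100 (head:  ^)
Step 5: in state B at pos -2, read 0 -> (B,0)->write 1,move L,goto D. Now: state=D, head=-3, tape[-4..1]=001100 (head:  ^)
Step 6: in state D at pos -3, read 0 -> (D,0)->write 1,move R,goto A. Now: state=A, head=-2, tape[-4..1]=011100 (head:   ^)
Step 7: in state A at pos -2, read 1 -> (A,1)->write 0,move R,goto C. Now: state=C, head=-1, tape[-4..1]=010100 (head:    ^)
Step 8: in state C at pos -1, read 1 -> (C,1)->write 0,move L,goto D. Now: state=D, head=-2, tape[-4..1]=010000 (head:   ^)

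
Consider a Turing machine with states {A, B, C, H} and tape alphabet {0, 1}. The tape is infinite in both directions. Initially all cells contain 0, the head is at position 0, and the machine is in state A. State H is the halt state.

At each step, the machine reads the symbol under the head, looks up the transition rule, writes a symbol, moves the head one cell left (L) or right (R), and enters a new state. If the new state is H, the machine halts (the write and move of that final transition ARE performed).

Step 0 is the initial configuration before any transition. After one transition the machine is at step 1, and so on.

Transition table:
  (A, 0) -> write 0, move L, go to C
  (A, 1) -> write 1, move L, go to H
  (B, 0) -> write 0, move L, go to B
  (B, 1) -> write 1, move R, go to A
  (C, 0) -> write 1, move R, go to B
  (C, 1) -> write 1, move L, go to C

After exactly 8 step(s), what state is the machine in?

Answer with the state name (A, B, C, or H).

Answer: A

Derivation:
Step 1: in state A at pos 0, read 0 -> (A,0)->write 0,move L,goto C. Now: state=C, head=-1, tape[-2..1]=0000 (head:  ^)
Step 2: in state C at pos -1, read 0 -> (C,0)->write 1,move R,goto B. Now: state=B, head=0, tape[-2..1]=0100 (head:   ^)
Step 3: in state B at pos 0, read 0 -> (B,0)->write 0,move L,goto B. Now: state=B, head=-1, tape[-2..1]=0100 (head:  ^)
Step 4: in state B at pos -1, read 1 -> (B,1)->write 1,move R,goto A. Now: state=A, head=0, tape[-2..1]=0100 (head:   ^)
Step 5: in state A at pos 0, read 0 -> (A,0)->write 0,move L,goto C. Now: state=C, head=-1, tape[-2..1]=0100 (head:  ^)
Step 6: in state C at pos -1, read 1 -> (C,1)->write 1,move L,goto C. Now: state=C, head=-2, tape[-3..1]=00100 (head:  ^)
Step 7: in state C at pos -2, read 0 -> (C,0)->write 1,move R,goto B. Now: state=B, head=-1, tape[-3..1]=01100 (head:   ^)
Step 8: in state B at pos -1, read 1 -> (B,1)->write 1,move R,goto A. Now: state=A, head=0, tape[-3..1]=01100 (head:    ^)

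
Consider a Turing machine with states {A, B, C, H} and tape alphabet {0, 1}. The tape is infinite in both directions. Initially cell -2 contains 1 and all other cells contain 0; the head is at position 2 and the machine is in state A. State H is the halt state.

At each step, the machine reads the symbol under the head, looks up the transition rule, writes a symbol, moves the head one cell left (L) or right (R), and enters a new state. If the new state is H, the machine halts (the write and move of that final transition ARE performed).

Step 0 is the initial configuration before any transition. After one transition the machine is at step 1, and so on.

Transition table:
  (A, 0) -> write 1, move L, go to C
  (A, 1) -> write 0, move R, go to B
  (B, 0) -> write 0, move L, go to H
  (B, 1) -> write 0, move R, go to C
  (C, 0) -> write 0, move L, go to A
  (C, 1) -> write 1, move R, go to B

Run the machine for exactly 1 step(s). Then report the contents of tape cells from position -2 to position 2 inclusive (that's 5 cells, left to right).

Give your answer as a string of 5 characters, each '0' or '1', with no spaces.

Answer: 10001

Derivation:
Step 1: in state A at pos 2, read 0 -> (A,0)->write 1,move L,goto C. Now: state=C, head=1, tape[-3..3]=0100010 (head:     ^)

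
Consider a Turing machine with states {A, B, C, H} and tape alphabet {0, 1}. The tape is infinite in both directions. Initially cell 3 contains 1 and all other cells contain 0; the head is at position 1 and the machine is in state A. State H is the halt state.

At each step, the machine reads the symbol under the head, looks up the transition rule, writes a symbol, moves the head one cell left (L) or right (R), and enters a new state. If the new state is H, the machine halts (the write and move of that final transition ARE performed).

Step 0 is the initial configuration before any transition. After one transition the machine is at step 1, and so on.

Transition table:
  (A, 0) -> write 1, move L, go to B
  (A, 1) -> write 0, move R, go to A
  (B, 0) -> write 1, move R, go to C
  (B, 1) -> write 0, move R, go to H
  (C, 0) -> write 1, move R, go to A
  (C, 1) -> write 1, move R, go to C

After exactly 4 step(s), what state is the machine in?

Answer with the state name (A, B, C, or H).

Step 1: in state A at pos 1, read 0 -> (A,0)->write 1,move L,goto B. Now: state=B, head=0, tape[-1..4]=001010 (head:  ^)
Step 2: in state B at pos 0, read 0 -> (B,0)->write 1,move R,goto C. Now: state=C, head=1, tape[-1..4]=011010 (head:   ^)
Step 3: in state C at pos 1, read 1 -> (C,1)->write 1,move R,goto C. Now: state=C, head=2, tape[-1..4]=011010 (head:    ^)
Step 4: in state C at pos 2, read 0 -> (C,0)->write 1,move R,goto A. Now: state=A, head=3, tape[-1..4]=011110 (head:     ^)

Answer: A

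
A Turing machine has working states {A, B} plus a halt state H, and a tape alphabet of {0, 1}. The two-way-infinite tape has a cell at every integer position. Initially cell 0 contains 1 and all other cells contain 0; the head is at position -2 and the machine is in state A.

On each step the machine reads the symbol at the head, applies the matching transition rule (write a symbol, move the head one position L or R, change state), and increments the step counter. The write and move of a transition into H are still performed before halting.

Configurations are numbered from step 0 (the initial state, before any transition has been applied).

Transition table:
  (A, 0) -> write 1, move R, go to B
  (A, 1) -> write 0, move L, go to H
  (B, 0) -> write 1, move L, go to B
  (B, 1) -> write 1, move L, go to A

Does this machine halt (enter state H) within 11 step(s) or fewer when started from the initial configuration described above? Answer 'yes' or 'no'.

Answer: yes

Derivation:
Step 1: in state A at pos -2, read 0 -> (A,0)->write 1,move R,goto B. Now: state=B, head=-1, tape[-3..1]=01010 (head:   ^)
Step 2: in state B at pos -1, read 0 -> (B,0)->write 1,move L,goto B. Now: state=B, head=-2, tape[-3..1]=01110 (head:  ^)
Step 3: in state B at pos -2, read 1 -> (B,1)->write 1,move L,goto A. Now: state=A, head=-3, tape[-4..1]=001110 (head:  ^)
Step 4: in state A at pos -3, read 0 -> (A,0)->write 1,move R,goto B. Now: state=B, head=-2, tape[-4..1]=011110 (head:   ^)
Step 5: in state B at pos -2, read 1 -> (B,1)->write 1,move L,goto A. Now: state=A, head=-3, tape[-4..1]=011110 (head:  ^)
Step 6: in state A at pos -3, read 1 -> (A,1)->write 0,move L,goto H. Now: state=H, head=-4, tape[-5..1]=0001110 (head:  ^)
State H reached at step 6; 6 <= 11 -> yes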